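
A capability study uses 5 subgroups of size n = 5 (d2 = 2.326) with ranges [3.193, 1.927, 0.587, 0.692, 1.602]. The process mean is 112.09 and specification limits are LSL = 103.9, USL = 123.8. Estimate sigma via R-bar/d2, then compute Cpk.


R_bar = (3.193 + 1.927 + 0.587 + 0.692 + 1.602) / 5 = 1.6002
sigma = R_bar / d2 = 1.6002 / 2.326 = 0.68796217
Cp = (USL - LSL)/(6*sigma) = (123.8 - 103.9)/(6*0.68796217) = 4.8210
Cpu = (123.8 - 112.09)/(3*0.68796217) = 5.6738
Cpl = (112.09 - 103.9)/(3*0.68796217) = 3.9682
Cpk = min(Cpu, Cpl) = 3.9682

3.9682


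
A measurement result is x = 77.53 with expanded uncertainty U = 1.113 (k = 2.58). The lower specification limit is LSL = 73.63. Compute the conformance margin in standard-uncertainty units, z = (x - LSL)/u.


u = U / k = 1.113 / 2.58 = 0.43139535
margin = |LSL - x| = |73.63 - 77.53| = 3.9
z = margin / u = 3.9 / 0.43139535
z = 9.0404

9.0404


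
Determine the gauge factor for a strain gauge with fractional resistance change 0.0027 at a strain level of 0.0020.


GF = (dR/R) / epsilon
= 0.0027 / 0.0020
= 1.3500

1.3500


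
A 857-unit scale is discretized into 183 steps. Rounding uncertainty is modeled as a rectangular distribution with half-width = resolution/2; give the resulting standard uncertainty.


resolution = range / divisions
resolution = 857 / 183 = 4.6830601
u_res = resolution / (2*sqrt(3))
u_res = 4.6830601 / 3.4641016
u_res = 1.3519

1.3519


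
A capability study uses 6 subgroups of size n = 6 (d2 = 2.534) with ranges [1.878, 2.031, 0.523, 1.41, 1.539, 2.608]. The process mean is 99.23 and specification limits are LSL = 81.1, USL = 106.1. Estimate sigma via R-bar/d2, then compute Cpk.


R_bar = (1.878 + 2.031 + 0.523 + 1.41 + 1.539 + 2.608) / 6 = 1.6648333
sigma = R_bar / d2 = 1.6648333 / 2.534 = 0.65699815
Cp = (USL - LSL)/(6*sigma) = (106.1 - 81.1)/(6*0.65699815) = 6.3420
Cpu = (106.1 - 99.23)/(3*0.65699815) = 3.4856
Cpl = (99.23 - 81.1)/(3*0.65699815) = 9.1984
Cpk = min(Cpu, Cpl) = 3.4856

3.4856


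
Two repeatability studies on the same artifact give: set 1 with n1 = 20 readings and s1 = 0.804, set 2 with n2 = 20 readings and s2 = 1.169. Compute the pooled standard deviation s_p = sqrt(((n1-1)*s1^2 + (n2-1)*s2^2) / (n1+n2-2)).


s_p = sqrt(((n1-1)*s1^2 + (n2-1)*s2^2) / (n1+n2-2))
numerator = (20-1)*0.804^2 + (20-1)*1.169^2 = 12.281904 + 25.964659 = 38.246563
denominator = 20 + 20 - 2 = 38
s_p^2 = 38.246563 / 38 = 1.0064885
s_p = sqrt(1.0064885) = 1.0032

1.0032


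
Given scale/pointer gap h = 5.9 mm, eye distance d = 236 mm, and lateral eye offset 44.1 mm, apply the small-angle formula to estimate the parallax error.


error = h * offset / d
= 5.9 * 44.1 / 236
= 1.1025

1.1025


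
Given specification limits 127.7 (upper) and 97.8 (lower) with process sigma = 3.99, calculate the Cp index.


Cp = (USL - LSL) / (6 * sigma)
= (127.7 - 97.8) / (6 * 3.99)
= 29.9000 / 23.9400
= 1.2490

1.2490


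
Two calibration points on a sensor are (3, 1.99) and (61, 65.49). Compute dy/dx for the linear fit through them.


slope = (y2 - y1) / (x2 - x1)
= (65.49 - 1.99) / (61 - 3)
= 63.5000 / 58
= 1.0948

1.0948


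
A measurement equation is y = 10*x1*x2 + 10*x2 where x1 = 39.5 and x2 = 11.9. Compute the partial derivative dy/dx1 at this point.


y = 10*x1*x2 + 10*x2
dy/dx1 = 10*x2
Evaluate at x2 = 11.9: c1 = 10 * 11.9
c1 = 119.0000

119.0000


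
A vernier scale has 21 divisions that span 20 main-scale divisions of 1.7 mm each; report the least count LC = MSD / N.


LC = MSD / n_div
= 1.7 / 21
= 0.0810

0.0810


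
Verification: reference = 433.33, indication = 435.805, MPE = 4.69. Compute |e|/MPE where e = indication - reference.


e = indication - reference = 435.805 - 433.33 = 2.4750
|e| = 2.4750
ratio = |e| / MPE = 2.4750 / 4.69
ratio = 0.5277

0.5277


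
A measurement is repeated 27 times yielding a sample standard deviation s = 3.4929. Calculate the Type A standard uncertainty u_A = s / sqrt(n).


u_A = s / sqrt(n)
u_A = 3.4929 / sqrt(27)
u_A = 3.4929 / 5.1961524
u_A = 0.6722

0.6722


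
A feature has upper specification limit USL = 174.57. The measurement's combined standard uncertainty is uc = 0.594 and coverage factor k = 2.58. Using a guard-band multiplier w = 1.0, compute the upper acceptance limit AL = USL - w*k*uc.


U = k * uc = 2.58 * 0.594 = 1.53252
guard band g = w * U = 1.0 * 1.53252 = 1.53252
AL = USL - g = 174.57 - 1.53252
AL = 173.0375

173.0375


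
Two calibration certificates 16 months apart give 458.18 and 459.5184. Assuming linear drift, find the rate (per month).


rate = (v2 - v1) / months
= (459.5184 - 458.18) / 16
= 1.3384 / 16
= 0.0836

0.0836


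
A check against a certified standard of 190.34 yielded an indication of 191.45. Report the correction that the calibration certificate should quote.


Correction = standard - reading
= 190.34 - 191.45
= -1.1100

-1.1100


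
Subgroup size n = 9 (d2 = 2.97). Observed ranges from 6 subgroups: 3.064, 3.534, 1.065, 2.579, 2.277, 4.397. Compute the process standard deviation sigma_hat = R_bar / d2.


R_bar = (3.064 + 3.534 + 1.065 + 2.579 + 2.277 + 4.397) / 6
R_bar = 16.916 / 6 = 2.8193333
sigma_hat = R_bar / d2 = 2.8193333 / 2.97 = 0.9493

0.9493


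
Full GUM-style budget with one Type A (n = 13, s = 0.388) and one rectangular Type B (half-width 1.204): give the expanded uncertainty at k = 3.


u_A = s / sqrt(n) = 0.388 / sqrt(13) = 0.10761184
u_B = half_width / sqrt(3) = 1.204 / sqrt(3) = 0.69512972
uc = sqrt(u_A^2 + u_B^2) = sqrt(0.10761184^2 + 0.69512972^2) = 0.70341001
U = k * uc = 3 * 0.70341001
U = 2.1102

2.1102


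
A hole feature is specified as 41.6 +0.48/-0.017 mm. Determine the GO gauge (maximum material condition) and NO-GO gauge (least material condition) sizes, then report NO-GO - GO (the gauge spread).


GO = nominal - lower_tol (smallest hole = maximum material condition)
GO = 41.6 - 0.017 = 41.583
NO-GO = nominal + upper_tol (largest hole = least material condition)
NO-GO = 41.6 + 0.48 = 42.08
spread = NO-GO - GO = 42.08 - 41.583 = 0.4970

0.4970


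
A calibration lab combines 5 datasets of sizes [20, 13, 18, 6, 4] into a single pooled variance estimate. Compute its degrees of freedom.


nu = sum_i (n_i - 1)
nu = ((20 - 1) + (13 - 1) + (18 - 1) + (6 - 1) + (4 - 1))
nu = 19 + 12 + 17 + 5 + 3
nu = 56

56


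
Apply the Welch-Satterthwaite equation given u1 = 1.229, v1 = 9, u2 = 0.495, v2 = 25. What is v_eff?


uc = sqrt(u1^2 + u2^2) = sqrt(1.229^2 + 0.495^2) = 1.32494
v_eff = uc^4 / (u1^4/v1 + u2^4/v2)
= 1.32494^4 / (1.229^4/9 + 0.495^4/25)
= 3.0816609 / 0.25589394
v_eff = 12.0427

12.0427


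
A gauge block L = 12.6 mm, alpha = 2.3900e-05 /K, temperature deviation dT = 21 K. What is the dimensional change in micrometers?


dL = L * alpha * dT
= 12.6 * 2.3900e-05 * 21
= 0.0063239 mm
dL_um = 0.0063239 * 1000 = 6.3239 um

6.3239


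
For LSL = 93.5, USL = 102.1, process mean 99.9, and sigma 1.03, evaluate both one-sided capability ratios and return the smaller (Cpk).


Cpu = (USL - mean) / (3*sigma) = (102.1 - 99.9) / (3*1.03) = 0.7120
Cpl = (mean - LSL) / (3*sigma) = (99.9 - 93.5) / (3*1.03) = 2.0712
Cpk = min(Cpu, Cpl) = 0.7120

0.7120


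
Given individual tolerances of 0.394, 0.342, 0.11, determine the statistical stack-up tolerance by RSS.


RSS = sqrt(0.394^2 + 0.342^2 + 0.11^2)
= sqrt(0.2843)
= 0.5332

0.5332


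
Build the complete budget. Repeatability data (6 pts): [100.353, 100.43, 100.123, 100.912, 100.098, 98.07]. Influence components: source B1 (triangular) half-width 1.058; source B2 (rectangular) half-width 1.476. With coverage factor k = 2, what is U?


mean = (100.353 + 100.43 + 100.123 + 100.912 + 100.098 + 98.07) / 6 = 99.99766667
s = sqrt(sum((x - mean)^2)/(n-1)) = 0.98902511
u_A = s / sqrt(n) = 0.98902511 / sqrt(6) = 0.40376781
u_B1 = 1.058 / sqrt(6) = 0.43192669
u_B2 = 1.476 / sqrt(3) = 0.852169
uc = sqrt(0.40376781^2 + 0.43192669^2 + 0.852169^2) = 1.0371987
U = k * uc = 2 * 1.0371987
U = 2.0744

2.0744


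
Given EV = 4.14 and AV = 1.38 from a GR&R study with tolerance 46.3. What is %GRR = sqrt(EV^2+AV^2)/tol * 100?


GRR = sqrt(EV^2 + AV^2) = sqrt(4.14^2 + 1.38^2) = 4.3639432
%GRR = GRR / tol * 100 = 4.3639432 / 46.3 * 100
%GRR = 9.4254

9.4254


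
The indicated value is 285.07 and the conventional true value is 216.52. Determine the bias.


Systematic error = measured - true
= 285.07 - 216.52
= 68.5500

68.5500


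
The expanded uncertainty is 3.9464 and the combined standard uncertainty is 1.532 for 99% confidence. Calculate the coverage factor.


k = U / uc
k = 3.9464 / 1.532
k = 2.576

2.576


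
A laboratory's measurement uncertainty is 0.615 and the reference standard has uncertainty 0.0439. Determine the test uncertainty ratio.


TUR = u_lab / u_ref
= 0.615 / 0.0439
= 14.0091

14.0091


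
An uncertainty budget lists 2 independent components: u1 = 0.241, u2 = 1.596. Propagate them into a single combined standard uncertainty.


uc = sqrt(0.241^2 + 1.596^2)
uc = sqrt(2.605297)
uc = 1.6141

1.6141


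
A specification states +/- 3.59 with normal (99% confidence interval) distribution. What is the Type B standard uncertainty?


u_B = half_width / 2.576
u_B = 3.59 / 2.576
u_B = 1.3936

1.3936


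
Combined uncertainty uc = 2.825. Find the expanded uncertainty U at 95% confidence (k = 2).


U = k * uc
U = 2 * 2.825
U = 5.6500

5.6500


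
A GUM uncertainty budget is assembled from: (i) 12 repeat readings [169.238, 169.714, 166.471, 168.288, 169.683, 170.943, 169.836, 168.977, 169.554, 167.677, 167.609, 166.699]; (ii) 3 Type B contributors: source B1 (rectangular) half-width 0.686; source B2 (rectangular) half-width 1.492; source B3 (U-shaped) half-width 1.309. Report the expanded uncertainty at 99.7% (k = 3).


mean = (169.238 + 169.714 + 166.471 + 168.288 + 169.683 + 170.943 + 169.836 + 168.977 + 169.554 + 167.677 + 167.609 + 166.699) / 12 = 168.7240833
s = sqrt(sum((x - mean)^2)/(n-1)) = 1.3745596
u_A = s / sqrt(n) = 1.3745596 / sqrt(12) = 0.39680118
u_B1 = 0.686 / sqrt(3) = 0.39606228
u_B2 = 1.492 / sqrt(3) = 0.8614066
u_B3 = 1.309 / sqrt(2) = 0.92560278
uc = sqrt(0.39680118^2 + 0.39606228^2 + 0.8614066^2 + 0.92560278^2) = 1.3831408
U = k * uc = 3 * 1.3831408
U = 4.1494

4.1494


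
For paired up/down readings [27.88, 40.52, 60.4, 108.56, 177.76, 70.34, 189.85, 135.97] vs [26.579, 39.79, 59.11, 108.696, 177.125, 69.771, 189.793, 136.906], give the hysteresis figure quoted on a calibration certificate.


|27.88 - 26.579| = 1.3010
|40.52 - 39.79| = 0.7300
|60.4 - 59.11| = 1.2900
|108.56 - 108.696| = 0.1360
|177.76 - 177.125| = 0.6350
|70.34 - 69.771| = 0.5690
|189.85 - 189.793| = 0.0570
|135.97 - 136.906| = 0.9360
hysteresis = max(diffs) = 1.3010

1.3010


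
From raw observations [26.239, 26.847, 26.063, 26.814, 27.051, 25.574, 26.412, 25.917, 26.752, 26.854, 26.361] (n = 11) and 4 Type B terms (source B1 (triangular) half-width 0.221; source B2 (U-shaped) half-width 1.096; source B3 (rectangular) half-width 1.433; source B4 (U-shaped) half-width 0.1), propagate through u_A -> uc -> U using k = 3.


mean = (26.239 + 26.847 + 26.063 + 26.814 + 27.051 + 25.574 + 26.412 + 25.917 + 26.752 + 26.854 + 26.361) / 11 = 26.444
s = sqrt(sum((x - mean)^2)/(n-1)) = 0.46480641
u_A = s / sqrt(n) = 0.46480641 / sqrt(11) = 0.14014441
u_B1 = 0.221 / sqrt(6) = 0.090222872
u_B2 = 1.096 / sqrt(2) = 0.77498903
u_B3 = 1.433 / sqrt(3) = 0.82734294
u_B4 = 0.1 / sqrt(2) = 0.070710678
uc = sqrt(0.14014441^2 + 0.090222872^2 + 0.77498903^2 + 0.82734294^2 + 0.070710678^2) = 1.1479917
U = k * uc = 3 * 1.1479917
U = 3.4440

3.4440


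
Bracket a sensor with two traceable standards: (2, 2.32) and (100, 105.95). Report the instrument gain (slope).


slope = (y2 - y1) / (x2 - x1)
= (105.95 - 2.32) / (100 - 2)
= 103.6300 / 98
= 1.0574

1.0574


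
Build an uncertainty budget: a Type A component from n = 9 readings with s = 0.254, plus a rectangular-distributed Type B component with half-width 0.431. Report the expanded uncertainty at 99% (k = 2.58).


u_A = s / sqrt(n) = 0.254 / sqrt(9) = 0.084666667
u_B = half_width / sqrt(3) = 0.431 / sqrt(3) = 0.24883797
uc = sqrt(u_A^2 + u_B^2) = sqrt(0.084666667^2 + 0.24883797^2) = 0.26284745
U = k * uc = 2.58 * 0.26284745
U = 0.6781

0.6781


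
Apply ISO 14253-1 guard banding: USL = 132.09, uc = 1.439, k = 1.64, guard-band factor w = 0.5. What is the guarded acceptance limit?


U = k * uc = 1.64 * 1.439 = 2.35996
guard band g = w * U = 0.5 * 2.35996 = 1.17998
AL = USL - g = 132.09 - 1.17998
AL = 130.9100

130.9100


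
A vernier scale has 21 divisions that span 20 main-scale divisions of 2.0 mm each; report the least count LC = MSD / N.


LC = MSD / n_div
= 2.0 / 21
= 0.0952

0.0952


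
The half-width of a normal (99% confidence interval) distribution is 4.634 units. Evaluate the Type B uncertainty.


u_B = half_width / 2.576
u_B = 4.634 / 2.576
u_B = 1.7989

1.7989


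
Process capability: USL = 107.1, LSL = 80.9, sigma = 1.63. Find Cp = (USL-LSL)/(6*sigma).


Cp = (USL - LSL) / (6 * sigma)
= (107.1 - 80.9) / (6 * 1.63)
= 26.2000 / 9.7800
= 2.6789

2.6789


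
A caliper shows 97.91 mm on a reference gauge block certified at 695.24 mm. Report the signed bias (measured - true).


Systematic error = measured - true
= 97.91 - 695.24
= -597.3300

-597.3300


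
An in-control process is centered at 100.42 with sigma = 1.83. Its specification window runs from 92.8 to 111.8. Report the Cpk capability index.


Cpu = (USL - mean) / (3*sigma) = (111.8 - 100.42) / (3*1.83) = 2.0729
Cpl = (mean - LSL) / (3*sigma) = (100.42 - 92.8) / (3*1.83) = 1.3880
Cpk = min(Cpu, Cpl) = 1.3880

1.3880


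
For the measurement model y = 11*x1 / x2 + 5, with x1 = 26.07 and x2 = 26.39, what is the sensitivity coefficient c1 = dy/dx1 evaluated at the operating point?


y = 11*x1 / x2 + 5
dy/dx1 = 11/x2
Evaluate at x2 = 26.39: c1 = 11 / 26.39
c1 = 0.4168

0.4168


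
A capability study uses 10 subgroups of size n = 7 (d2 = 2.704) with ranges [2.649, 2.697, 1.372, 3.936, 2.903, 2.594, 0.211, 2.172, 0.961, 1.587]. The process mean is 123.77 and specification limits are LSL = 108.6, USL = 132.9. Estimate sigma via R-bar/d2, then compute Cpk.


R_bar = (2.649 + 2.697 + 1.372 + 3.936 + 2.903 + 2.594 + 0.211 + 2.172 + 0.961 + 1.587) / 10 = 2.1082
sigma = R_bar / d2 = 2.1082 / 2.704 = 0.77965976
Cp = (USL - LSL)/(6*sigma) = (132.9 - 108.6)/(6*0.77965976) = 5.1946
Cpu = (132.9 - 123.77)/(3*0.77965976) = 3.9034
Cpl = (123.77 - 108.6)/(3*0.77965976) = 6.4857
Cpk = min(Cpu, Cpl) = 3.9034

3.9034


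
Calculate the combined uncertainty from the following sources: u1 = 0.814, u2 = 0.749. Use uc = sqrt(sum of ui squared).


uc = sqrt(0.814^2 + 0.749^2)
uc = sqrt(1.223597)
uc = 1.1062

1.1062


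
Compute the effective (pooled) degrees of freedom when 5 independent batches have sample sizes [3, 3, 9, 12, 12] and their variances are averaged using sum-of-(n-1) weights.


nu = sum_i (n_i - 1)
nu = ((3 - 1) + (3 - 1) + (9 - 1) + (12 - 1) + (12 - 1))
nu = 2 + 2 + 8 + 11 + 11
nu = 34

34


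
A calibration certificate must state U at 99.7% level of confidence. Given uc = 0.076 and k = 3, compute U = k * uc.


U = k * uc
U = 3 * 0.076
U = 0.2280

0.2280


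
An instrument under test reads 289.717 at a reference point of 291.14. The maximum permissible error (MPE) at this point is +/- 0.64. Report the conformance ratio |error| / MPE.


e = indication - reference = 289.717 - 291.14 = -1.4230
|e| = 1.4230
ratio = |e| / MPE = 1.4230 / 0.64
ratio = 2.2234

2.2234


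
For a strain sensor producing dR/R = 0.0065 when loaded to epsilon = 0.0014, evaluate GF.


GF = (dR/R) / epsilon
= 0.0065 / 0.0014
= 4.6429

4.6429


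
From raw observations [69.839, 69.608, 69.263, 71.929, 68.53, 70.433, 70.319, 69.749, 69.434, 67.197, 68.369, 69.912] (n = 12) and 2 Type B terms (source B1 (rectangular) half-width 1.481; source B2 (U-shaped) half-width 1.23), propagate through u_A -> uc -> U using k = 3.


mean = (69.839 + 69.608 + 69.263 + 71.929 + 68.53 + 70.433 + 70.319 + 69.749 + 69.434 + 67.197 + 68.369 + 69.912) / 12 = 69.5485
s = sqrt(sum((x - mean)^2)/(n-1)) = 1.1815163
u_A = s / sqrt(n) = 1.1815163 / sqrt(12) = 0.34107438
u_B1 = 1.481 / sqrt(3) = 0.85505575
u_B2 = 1.23 / sqrt(2) = 0.86974134
uc = sqrt(0.34107438^2 + 0.85505575^2 + 0.86974134^2) = 1.2664526
U = k * uc = 3 * 1.2664526
U = 3.7994

3.7994


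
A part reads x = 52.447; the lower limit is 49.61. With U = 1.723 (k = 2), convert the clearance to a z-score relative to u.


u = U / k = 1.723 / 2 = 0.8615
margin = |LSL - x| = |49.61 - 52.447| = 2.837
z = margin / u = 2.837 / 0.8615
z = 3.2931

3.2931


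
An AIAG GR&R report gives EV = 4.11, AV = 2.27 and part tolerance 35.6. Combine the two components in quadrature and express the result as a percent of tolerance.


GRR = sqrt(EV^2 + AV^2) = sqrt(4.11^2 + 2.27^2) = 4.6952103
%GRR = GRR / tol * 100 = 4.6952103 / 35.6 * 100
%GRR = 13.1888

13.1888


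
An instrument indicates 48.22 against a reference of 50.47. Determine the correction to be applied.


Correction = standard - reading
= 50.47 - 48.22
= 2.2500

2.2500


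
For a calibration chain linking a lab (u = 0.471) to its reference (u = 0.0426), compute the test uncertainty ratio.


TUR = u_lab / u_ref
= 0.471 / 0.0426
= 11.0563

11.0563


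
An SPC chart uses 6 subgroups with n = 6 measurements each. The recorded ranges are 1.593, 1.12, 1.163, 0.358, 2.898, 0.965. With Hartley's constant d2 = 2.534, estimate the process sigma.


R_bar = (1.593 + 1.12 + 1.163 + 0.358 + 2.898 + 0.965) / 6
R_bar = 8.097 / 6 = 1.3495
sigma_hat = R_bar / d2 = 1.3495 / 2.534 = 0.5326

0.5326


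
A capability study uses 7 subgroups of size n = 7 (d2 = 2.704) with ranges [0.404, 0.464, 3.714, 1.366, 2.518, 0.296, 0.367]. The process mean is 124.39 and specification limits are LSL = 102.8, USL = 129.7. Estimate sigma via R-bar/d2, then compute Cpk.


R_bar = (0.404 + 0.464 + 3.714 + 1.366 + 2.518 + 0.296 + 0.367) / 7 = 1.3041429
sigma = R_bar / d2 = 1.3041429 / 2.704 = 0.48230137
Cp = (USL - LSL)/(6*sigma) = (129.7 - 102.8)/(6*0.48230137) = 9.2957
Cpu = (129.7 - 124.39)/(3*0.48230137) = 3.6699
Cpl = (124.39 - 102.8)/(3*0.48230137) = 14.9215
Cpk = min(Cpu, Cpl) = 3.6699

3.6699


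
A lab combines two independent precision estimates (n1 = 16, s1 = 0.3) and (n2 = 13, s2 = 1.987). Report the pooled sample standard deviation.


s_p = sqrt(((n1-1)*s1^2 + (n2-1)*s2^2) / (n1+n2-2))
numerator = (16-1)*0.3^2 + (13-1)*1.987^2 = 1.35 + 47.378028 = 48.728028
denominator = 16 + 13 - 2 = 27
s_p^2 = 48.728028 / 27 = 1.8047418
s_p = sqrt(1.8047418) = 1.3434

1.3434


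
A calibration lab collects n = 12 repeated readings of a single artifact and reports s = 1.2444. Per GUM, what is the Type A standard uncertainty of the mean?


u_A = s / sqrt(n)
u_A = 1.2444 / sqrt(12)
u_A = 1.2444 / 3.4641016
u_A = 0.3592

0.3592


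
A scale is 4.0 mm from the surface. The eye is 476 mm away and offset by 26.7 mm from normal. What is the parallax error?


error = h * offset / d
= 4.0 * 26.7 / 476
= 0.2244

0.2244


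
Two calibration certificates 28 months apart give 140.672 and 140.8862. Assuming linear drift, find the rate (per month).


rate = (v2 - v1) / months
= (140.8862 - 140.672) / 28
= 0.2142 / 28
= 0.0077

0.0077


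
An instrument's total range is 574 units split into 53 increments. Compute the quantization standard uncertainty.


resolution = range / divisions
resolution = 574 / 53 = 10.830189
u_res = resolution / (2*sqrt(3))
u_res = 10.830189 / 3.4641016
u_res = 3.1264

3.1264


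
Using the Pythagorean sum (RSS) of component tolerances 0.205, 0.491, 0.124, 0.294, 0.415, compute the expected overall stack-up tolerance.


RSS = sqrt(0.205^2 + 0.491^2 + 0.124^2 + 0.294^2 + 0.415^2)
= sqrt(0.557143)
= 0.7464

0.7464


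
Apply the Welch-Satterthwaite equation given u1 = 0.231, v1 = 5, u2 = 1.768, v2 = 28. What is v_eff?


uc = sqrt(u1^2 + u2^2) = sqrt(0.231^2 + 1.768^2) = 1.7830269
v_eff = uc^4 / (u1^4/v1 + u2^4/v2)
= 1.7830269^4 / (0.231^4/5 + 1.768^4/28)
= 10.107217 / 0.34952575
v_eff = 28.9169

28.9169


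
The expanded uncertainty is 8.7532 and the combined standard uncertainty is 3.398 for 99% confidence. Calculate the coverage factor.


k = U / uc
k = 8.7532 / 3.398
k = 2.576

2.576


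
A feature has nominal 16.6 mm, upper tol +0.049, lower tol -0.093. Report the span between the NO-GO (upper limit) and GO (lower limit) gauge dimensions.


GO = nominal - lower_tol (smallest hole = maximum material condition)
GO = 16.6 - 0.093 = 16.507
NO-GO = nominal + upper_tol (largest hole = least material condition)
NO-GO = 16.6 + 0.049 = 16.649
spread = NO-GO - GO = 16.649 - 16.507 = 0.1420

0.1420


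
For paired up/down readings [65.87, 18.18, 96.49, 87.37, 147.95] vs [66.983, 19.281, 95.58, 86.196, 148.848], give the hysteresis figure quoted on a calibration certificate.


|65.87 - 66.983| = 1.1130
|18.18 - 19.281| = 1.1010
|96.49 - 95.58| = 0.9100
|87.37 - 86.196| = 1.1740
|147.95 - 148.848| = 0.8980
hysteresis = max(diffs) = 1.1740

1.1740


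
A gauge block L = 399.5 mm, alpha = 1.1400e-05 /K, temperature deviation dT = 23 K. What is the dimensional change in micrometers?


dL = L * alpha * dT
= 399.5 * 1.1400e-05 * 23
= 0.1047489 mm
dL_um = 0.1047489 * 1000 = 104.7489 um

104.7489


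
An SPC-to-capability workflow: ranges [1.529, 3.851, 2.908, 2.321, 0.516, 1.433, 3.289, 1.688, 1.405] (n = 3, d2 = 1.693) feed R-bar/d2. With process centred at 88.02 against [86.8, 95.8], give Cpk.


R_bar = (1.529 + 3.851 + 2.908 + 2.321 + 0.516 + 1.433 + 3.289 + 1.688 + 1.405) / 9 = 2.1044444
sigma = R_bar / d2 = 2.1044444 / 1.693 = 1.2430268
Cp = (USL - LSL)/(6*sigma) = (95.8 - 86.8)/(6*1.2430268) = 1.2067
Cpu = (95.8 - 88.02)/(3*1.2430268) = 2.0863
Cpl = (88.02 - 86.8)/(3*1.2430268) = 0.3272
Cpk = min(Cpu, Cpl) = 0.3272

0.3272


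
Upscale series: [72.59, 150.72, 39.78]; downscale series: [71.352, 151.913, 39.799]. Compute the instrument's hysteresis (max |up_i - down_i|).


|72.59 - 71.352| = 1.2380
|150.72 - 151.913| = 1.1930
|39.78 - 39.799| = 0.0190
hysteresis = max(diffs) = 1.2380

1.2380


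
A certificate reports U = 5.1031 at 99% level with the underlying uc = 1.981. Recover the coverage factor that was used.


k = U / uc
k = 5.1031 / 1.981
k = 2.576

2.576


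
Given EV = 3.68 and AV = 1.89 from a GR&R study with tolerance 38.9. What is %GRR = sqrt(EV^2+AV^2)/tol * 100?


GRR = sqrt(EV^2 + AV^2) = sqrt(3.68^2 + 1.89^2) = 4.1369675
%GRR = GRR / tol * 100 = 4.1369675 / 38.9 * 100
%GRR = 10.6349

10.6349


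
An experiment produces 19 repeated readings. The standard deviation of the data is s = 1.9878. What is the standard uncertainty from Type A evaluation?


u_A = s / sqrt(n)
u_A = 1.9878 / sqrt(19)
u_A = 1.9878 / 4.3588989
u_A = 0.4560

0.4560


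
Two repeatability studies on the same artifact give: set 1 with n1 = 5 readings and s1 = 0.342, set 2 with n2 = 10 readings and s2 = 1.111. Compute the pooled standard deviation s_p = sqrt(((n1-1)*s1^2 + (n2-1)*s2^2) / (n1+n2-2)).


s_p = sqrt(((n1-1)*s1^2 + (n2-1)*s2^2) / (n1+n2-2))
numerator = (5-1)*0.342^2 + (10-1)*1.111^2 = 0.467856 + 11.108889 = 11.576745
denominator = 5 + 10 - 2 = 13
s_p^2 = 11.576745 / 13 = 0.89051885
s_p = sqrt(0.89051885) = 0.9437

0.9437


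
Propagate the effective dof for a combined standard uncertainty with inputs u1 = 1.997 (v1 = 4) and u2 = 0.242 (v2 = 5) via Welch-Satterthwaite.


uc = sqrt(u1^2 + u2^2) = sqrt(1.997^2 + 0.242^2) = 2.0116096
v_eff = uc^4 / (u1^4/v1 + u2^4/v2)
= 2.0116096^4 / (1.997^4/4 + 0.242^4/5)
= 16.374755 / 3.9767399
v_eff = 4.1176

4.1176


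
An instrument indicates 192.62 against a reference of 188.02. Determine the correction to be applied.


Correction = standard - reading
= 188.02 - 192.62
= -4.6000

-4.6000


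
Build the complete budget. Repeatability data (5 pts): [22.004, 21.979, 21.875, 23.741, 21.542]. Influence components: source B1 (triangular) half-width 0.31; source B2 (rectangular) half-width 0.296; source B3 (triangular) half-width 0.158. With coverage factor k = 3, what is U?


mean = (22.004 + 21.979 + 21.875 + 23.741 + 21.542) / 5 = 22.2282
s = sqrt(sum((x - mean)^2)/(n-1)) = 0.86552741
u_A = s / sqrt(n) = 0.86552741 / sqrt(5) = 0.38707563
u_B1 = 0.31 / sqrt(6) = 0.12655697
u_B2 = 0.296 / sqrt(3) = 0.17089568
u_B3 = 0.158 / sqrt(6) = 0.06450323
uc = sqrt(0.38707563^2 + 0.12655697^2 + 0.17089568^2 + 0.06450323^2) = 0.44632971
U = k * uc = 3 * 0.44632971
U = 1.3390

1.3390


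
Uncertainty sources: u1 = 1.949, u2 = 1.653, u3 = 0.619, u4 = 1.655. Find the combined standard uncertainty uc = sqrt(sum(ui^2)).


uc = sqrt(1.949^2 + 1.653^2 + 0.619^2 + 1.655^2)
uc = sqrt(9.653196)
uc = 3.1070

3.1070


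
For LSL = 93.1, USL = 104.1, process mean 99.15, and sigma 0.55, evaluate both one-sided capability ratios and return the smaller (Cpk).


Cpu = (USL - mean) / (3*sigma) = (104.1 - 99.15) / (3*0.55) = 3.0000
Cpl = (mean - LSL) / (3*sigma) = (99.15 - 93.1) / (3*0.55) = 3.6667
Cpk = min(Cpu, Cpl) = 3.0000

3.0000


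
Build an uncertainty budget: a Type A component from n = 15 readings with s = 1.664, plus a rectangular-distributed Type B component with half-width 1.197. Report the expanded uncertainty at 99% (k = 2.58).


u_A = s / sqrt(n) = 1.664 / sqrt(15) = 0.42964295
u_B = half_width / sqrt(3) = 1.197 / sqrt(3) = 0.69108827
uc = sqrt(u_A^2 + u_B^2) = sqrt(0.42964295^2 + 0.69108827^2) = 0.8137543
U = k * uc = 2.58 * 0.8137543
U = 2.0995

2.0995


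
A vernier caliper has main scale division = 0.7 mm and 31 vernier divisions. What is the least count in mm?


LC = MSD / n_div
= 0.7 / 31
= 0.0226

0.0226


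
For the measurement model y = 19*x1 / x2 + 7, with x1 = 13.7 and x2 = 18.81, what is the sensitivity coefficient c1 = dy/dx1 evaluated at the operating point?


y = 19*x1 / x2 + 7
dy/dx1 = 19/x2
Evaluate at x2 = 18.81: c1 = 19 / 18.81
c1 = 1.0101

1.0101


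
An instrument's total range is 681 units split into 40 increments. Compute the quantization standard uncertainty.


resolution = range / divisions
resolution = 681 / 40 = 17.025
u_res = resolution / (2*sqrt(3))
u_res = 17.025 / 3.4641016
u_res = 4.9147

4.9147


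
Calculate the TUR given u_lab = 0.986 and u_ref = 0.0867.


TUR = u_lab / u_ref
= 0.986 / 0.0867
= 11.3725

11.3725


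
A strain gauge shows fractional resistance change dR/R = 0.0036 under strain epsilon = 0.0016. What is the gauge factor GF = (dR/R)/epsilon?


GF = (dR/R) / epsilon
= 0.0036 / 0.0016
= 2.2500

2.2500


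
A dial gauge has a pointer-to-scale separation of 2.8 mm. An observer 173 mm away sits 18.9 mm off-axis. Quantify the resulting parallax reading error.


error = h * offset / d
= 2.8 * 18.9 / 173
= 0.3059

0.3059


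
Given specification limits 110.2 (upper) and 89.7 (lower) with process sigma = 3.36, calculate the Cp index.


Cp = (USL - LSL) / (6 * sigma)
= (110.2 - 89.7) / (6 * 3.36)
= 20.5000 / 20.1600
= 1.0169

1.0169


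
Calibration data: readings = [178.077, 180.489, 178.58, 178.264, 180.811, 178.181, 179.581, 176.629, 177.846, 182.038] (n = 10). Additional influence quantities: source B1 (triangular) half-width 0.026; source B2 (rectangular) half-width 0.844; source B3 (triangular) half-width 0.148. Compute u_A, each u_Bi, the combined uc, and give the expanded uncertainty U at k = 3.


mean = (178.077 + 180.489 + 178.58 + 178.264 + 180.811 + 178.181 + 179.581 + 176.629 + 177.846 + 182.038) / 10 = 179.0496
s = sqrt(sum((x - mean)^2)/(n-1)) = 1.640914
u_A = s / sqrt(n) = 1.640914 / sqrt(10) = 0.51890257
u_B1 = 0.026 / sqrt(6) = 0.010614456
u_B2 = 0.844 / sqrt(3) = 0.48728363
u_B3 = 0.148 / sqrt(6) = 0.060420747
uc = sqrt(0.51890257^2 + 0.010614456^2 + 0.48728363^2 + 0.060420747^2) = 0.71447082
U = k * uc = 3 * 0.71447082
U = 2.1434

2.1434


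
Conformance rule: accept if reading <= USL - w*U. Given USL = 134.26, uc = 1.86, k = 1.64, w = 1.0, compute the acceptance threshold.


U = k * uc = 1.64 * 1.86 = 3.0504
guard band g = w * U = 1.0 * 3.0504 = 3.0504
AL = USL - g = 134.26 - 3.0504
AL = 131.2096

131.2096


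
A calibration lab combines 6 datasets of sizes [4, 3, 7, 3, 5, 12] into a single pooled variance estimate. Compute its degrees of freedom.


nu = sum_i (n_i - 1)
nu = ((4 - 1) + (3 - 1) + (7 - 1) + (3 - 1) + (5 - 1) + (12 - 1))
nu = 3 + 2 + 6 + 2 + 4 + 11
nu = 28

28


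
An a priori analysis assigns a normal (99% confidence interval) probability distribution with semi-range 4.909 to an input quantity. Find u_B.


u_B = half_width / 2.576
u_B = 4.909 / 2.576
u_B = 1.9057

1.9057


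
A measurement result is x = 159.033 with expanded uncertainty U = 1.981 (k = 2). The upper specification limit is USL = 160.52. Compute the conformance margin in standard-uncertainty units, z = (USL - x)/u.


u = U / k = 1.981 / 2 = 0.9905
margin = |USL - x| = |160.52 - 159.033| = 1.487
z = margin / u = 1.487 / 0.9905
z = 1.5013

1.5013


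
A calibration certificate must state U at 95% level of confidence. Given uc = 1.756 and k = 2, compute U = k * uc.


U = k * uc
U = 2 * 1.756
U = 3.5120

3.5120


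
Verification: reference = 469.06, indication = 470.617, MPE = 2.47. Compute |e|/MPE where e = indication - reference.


e = indication - reference = 470.617 - 469.06 = 1.5570
|e| = 1.5570
ratio = |e| / MPE = 1.5570 / 2.47
ratio = 0.6304

0.6304


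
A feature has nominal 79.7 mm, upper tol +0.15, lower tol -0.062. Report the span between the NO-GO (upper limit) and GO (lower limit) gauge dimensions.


GO = nominal - lower_tol (smallest hole = maximum material condition)
GO = 79.7 - 0.062 = 79.638
NO-GO = nominal + upper_tol (largest hole = least material condition)
NO-GO = 79.7 + 0.15 = 79.85
spread = NO-GO - GO = 79.85 - 79.638 = 0.2120

0.2120


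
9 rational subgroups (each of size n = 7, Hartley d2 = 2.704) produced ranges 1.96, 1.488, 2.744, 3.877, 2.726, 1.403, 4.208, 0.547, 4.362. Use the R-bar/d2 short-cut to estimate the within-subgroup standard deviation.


R_bar = (1.96 + 1.488 + 2.744 + 3.877 + 2.726 + 1.403 + 4.208 + 0.547 + 4.362) / 9
R_bar = 23.315 / 9 = 2.5905556
sigma_hat = R_bar / d2 = 2.5905556 / 2.704 = 0.9580

0.9580


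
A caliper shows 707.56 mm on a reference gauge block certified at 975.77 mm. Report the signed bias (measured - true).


Systematic error = measured - true
= 707.56 - 975.77
= -268.2100

-268.2100


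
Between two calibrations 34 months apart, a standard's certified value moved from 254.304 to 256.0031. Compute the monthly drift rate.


rate = (v2 - v1) / months
= (256.0031 - 254.304) / 34
= 1.6991 / 34
= 0.0500

0.0500


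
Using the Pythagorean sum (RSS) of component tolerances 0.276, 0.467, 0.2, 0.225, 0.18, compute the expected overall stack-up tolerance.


RSS = sqrt(0.276^2 + 0.467^2 + 0.2^2 + 0.225^2 + 0.18^2)
= sqrt(0.41729)
= 0.6460

0.6460


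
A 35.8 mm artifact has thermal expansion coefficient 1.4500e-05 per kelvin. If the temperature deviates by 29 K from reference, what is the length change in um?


dL = L * alpha * dT
= 35.8 * 1.4500e-05 * 29
= 0.0150539 mm
dL_um = 0.0150539 * 1000 = 15.0539 um

15.0539


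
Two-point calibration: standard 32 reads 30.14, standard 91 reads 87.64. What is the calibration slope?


slope = (y2 - y1) / (x2 - x1)
= (87.64 - 30.14) / (91 - 32)
= 57.5000 / 59
= 0.9746

0.9746


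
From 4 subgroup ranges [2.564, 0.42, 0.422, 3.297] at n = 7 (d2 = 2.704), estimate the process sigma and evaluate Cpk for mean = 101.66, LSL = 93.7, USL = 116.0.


R_bar = (2.564 + 0.42 + 0.422 + 3.297) / 4 = 1.67575
sigma = R_bar / d2 = 1.67575 / 2.704 = 0.61973003
Cp = (USL - LSL)/(6*sigma) = (116.0 - 93.7)/(6*0.61973003) = 5.9972
Cpu = (116.0 - 101.66)/(3*0.61973003) = 7.7130
Cpl = (101.66 - 93.7)/(3*0.61973003) = 4.2814
Cpk = min(Cpu, Cpl) = 4.2814

4.2814


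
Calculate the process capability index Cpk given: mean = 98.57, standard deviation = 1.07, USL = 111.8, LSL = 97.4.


Cpu = (USL - mean) / (3*sigma) = (111.8 - 98.57) / (3*1.07) = 4.1215
Cpl = (mean - LSL) / (3*sigma) = (98.57 - 97.4) / (3*1.07) = 0.3645
Cpk = min(Cpu, Cpl) = 0.3645

0.3645


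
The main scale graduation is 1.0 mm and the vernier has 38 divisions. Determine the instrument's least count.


LC = MSD / n_div
= 1.0 / 38
= 0.0263

0.0263


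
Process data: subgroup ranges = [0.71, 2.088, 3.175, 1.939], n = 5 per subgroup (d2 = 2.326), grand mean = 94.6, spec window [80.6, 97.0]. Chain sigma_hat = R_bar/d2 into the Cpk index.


R_bar = (0.71 + 2.088 + 3.175 + 1.939) / 4 = 1.978
sigma = R_bar / d2 = 1.978 / 2.326 = 0.85038693
Cp = (USL - LSL)/(6*sigma) = (97.0 - 80.6)/(6*0.85038693) = 3.2142
Cpu = (97.0 - 94.6)/(3*0.85038693) = 0.9407
Cpl = (94.6 - 80.6)/(3*0.85038693) = 5.4877
Cpk = min(Cpu, Cpl) = 0.9407

0.9407


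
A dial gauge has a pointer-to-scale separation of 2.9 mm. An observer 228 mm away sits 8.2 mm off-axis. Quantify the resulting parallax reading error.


error = h * offset / d
= 2.9 * 8.2 / 228
= 0.1043

0.1043


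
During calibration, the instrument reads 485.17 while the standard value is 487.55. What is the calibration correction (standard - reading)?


Correction = standard - reading
= 487.55 - 485.17
= 2.3800

2.3800


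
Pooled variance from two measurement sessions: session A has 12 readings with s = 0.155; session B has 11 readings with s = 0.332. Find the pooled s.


s_p = sqrt(((n1-1)*s1^2 + (n2-1)*s2^2) / (n1+n2-2))
numerator = (12-1)*0.155^2 + (11-1)*0.332^2 = 0.264275 + 1.10224 = 1.366515
denominator = 12 + 11 - 2 = 21
s_p^2 = 1.366515 / 21 = 0.065072143
s_p = sqrt(0.065072143) = 0.2551

0.2551


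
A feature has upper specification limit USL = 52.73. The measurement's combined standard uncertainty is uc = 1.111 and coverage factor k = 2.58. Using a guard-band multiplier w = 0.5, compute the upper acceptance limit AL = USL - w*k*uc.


U = k * uc = 2.58 * 1.111 = 2.86638
guard band g = w * U = 0.5 * 2.86638 = 1.43319
AL = USL - g = 52.73 - 1.43319
AL = 51.2968

51.2968


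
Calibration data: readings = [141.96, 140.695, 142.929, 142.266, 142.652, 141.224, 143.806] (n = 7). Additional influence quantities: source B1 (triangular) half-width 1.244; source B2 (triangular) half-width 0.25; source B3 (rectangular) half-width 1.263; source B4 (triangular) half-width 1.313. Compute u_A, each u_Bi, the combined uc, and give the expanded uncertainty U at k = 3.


mean = (141.96 + 140.695 + 142.929 + 142.266 + 142.652 + 141.224 + 143.806) / 7 = 142.2188571
s = sqrt(sum((x - mean)^2)/(n-1)) = 1.0481769
u_A = s / sqrt(n) = 1.0481769 / sqrt(7) = 0.39617363
u_B1 = 1.244 / sqrt(6) = 0.50786087
u_B2 = 0.25 / sqrt(6) = 0.10206207
u_B3 = 1.263 / sqrt(3) = 0.72919339
u_B4 = 1.313 / sqrt(6) = 0.53603001
uc = sqrt(0.39617363^2 + 0.50786087^2 + 0.10206207^2 + 0.72919339^2 + 0.53603001^2) = 1.1155017
U = k * uc = 3 * 1.1155017
U = 3.3465

3.3465


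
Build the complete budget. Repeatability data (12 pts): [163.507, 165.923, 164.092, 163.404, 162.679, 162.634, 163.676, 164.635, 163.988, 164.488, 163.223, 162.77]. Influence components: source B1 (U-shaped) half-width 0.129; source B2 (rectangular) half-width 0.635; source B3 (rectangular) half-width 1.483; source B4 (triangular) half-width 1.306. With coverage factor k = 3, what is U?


mean = (163.507 + 165.923 + 164.092 + 163.404 + 162.679 + 162.634 + 163.676 + 164.635 + 163.988 + 164.488 + 163.223 + 162.77) / 12 = 163.7515833
s = sqrt(sum((x - mean)^2)/(n-1)) = 0.95528401
u_A = s / sqrt(n) = 0.95528401 / sqrt(12) = 0.27576674
u_B1 = 0.129 / sqrt(2) = 0.091216775
u_B2 = 0.635 / sqrt(3) = 0.36661742
u_B3 = 1.483 / sqrt(3) = 0.85621045
u_B4 = 1.306 / sqrt(6) = 0.53317227
uc = sqrt(0.27576674^2 + 0.091216775^2 + 0.36661742^2 + 0.85621045^2 + 0.53317227^2) = 1.1118206
U = k * uc = 3 * 1.1118206
U = 3.3355

3.3355


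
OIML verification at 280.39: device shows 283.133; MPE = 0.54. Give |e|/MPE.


e = indication - reference = 283.133 - 280.39 = 2.7430
|e| = 2.7430
ratio = |e| / MPE = 2.7430 / 0.54
ratio = 5.0796

5.0796


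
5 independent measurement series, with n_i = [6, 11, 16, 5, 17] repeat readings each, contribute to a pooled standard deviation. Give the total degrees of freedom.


nu = sum_i (n_i - 1)
nu = ((6 - 1) + (11 - 1) + (16 - 1) + (5 - 1) + (17 - 1))
nu = 5 + 10 + 15 + 4 + 16
nu = 50

50


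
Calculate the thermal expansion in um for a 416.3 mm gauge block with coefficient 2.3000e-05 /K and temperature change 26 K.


dL = L * alpha * dT
= 416.3 * 2.3000e-05 * 26
= 0.2489474 mm
dL_um = 0.2489474 * 1000 = 248.9474 um

248.9474


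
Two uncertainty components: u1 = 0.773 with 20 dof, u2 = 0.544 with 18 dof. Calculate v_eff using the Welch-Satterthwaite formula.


uc = sqrt(u1^2 + u2^2) = sqrt(0.773^2 + 0.544^2) = 0.94523278
v_eff = uc^4 / (u1^4/v1 + u2^4/v2)
= 0.94523278^4 / (0.773^4/20 + 0.544^4/18)
= 0.79827972 / 0.022717496
v_eff = 35.1394

35.1394


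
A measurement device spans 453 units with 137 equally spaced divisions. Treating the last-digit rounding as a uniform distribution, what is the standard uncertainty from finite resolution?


resolution = range / divisions
resolution = 453 / 137 = 3.3065693
u_res = resolution / (2*sqrt(3))
u_res = 3.3065693 / 3.4641016
u_res = 0.9545

0.9545


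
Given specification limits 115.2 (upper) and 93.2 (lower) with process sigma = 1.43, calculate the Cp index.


Cp = (USL - LSL) / (6 * sigma)
= (115.2 - 93.2) / (6 * 1.43)
= 22.0000 / 8.5800
= 2.5641

2.5641


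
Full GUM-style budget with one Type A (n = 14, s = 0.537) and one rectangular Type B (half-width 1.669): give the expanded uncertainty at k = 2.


u_A = s / sqrt(n) = 0.537 / sqrt(14) = 0.14351929
u_B = half_width / sqrt(3) = 1.669 / sqrt(3) = 0.9635976
uc = sqrt(u_A^2 + u_B^2) = sqrt(0.14351929^2 + 0.9635976^2) = 0.97422694
U = k * uc = 2 * 0.97422694
U = 1.9485

1.9485


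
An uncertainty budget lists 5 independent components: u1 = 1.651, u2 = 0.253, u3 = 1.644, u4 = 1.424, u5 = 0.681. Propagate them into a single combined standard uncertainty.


uc = sqrt(1.651^2 + 0.253^2 + 1.644^2 + 1.424^2 + 0.681^2)
uc = sqrt(7.984083)
uc = 2.8256

2.8256


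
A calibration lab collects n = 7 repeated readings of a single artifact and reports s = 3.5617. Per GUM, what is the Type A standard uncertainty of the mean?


u_A = s / sqrt(n)
u_A = 3.5617 / sqrt(7)
u_A = 3.5617 / 2.6457513
u_A = 1.3462

1.3462


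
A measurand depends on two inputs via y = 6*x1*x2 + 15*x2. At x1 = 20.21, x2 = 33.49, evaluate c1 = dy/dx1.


y = 6*x1*x2 + 15*x2
dy/dx1 = 6*x2
Evaluate at x2 = 33.49: c1 = 6 * 33.49
c1 = 200.9400

200.9400


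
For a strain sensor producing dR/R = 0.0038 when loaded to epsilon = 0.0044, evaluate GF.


GF = (dR/R) / epsilon
= 0.0038 / 0.0044
= 0.8636

0.8636


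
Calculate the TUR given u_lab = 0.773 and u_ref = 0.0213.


TUR = u_lab / u_ref
= 0.773 / 0.0213
= 36.2911

36.2911


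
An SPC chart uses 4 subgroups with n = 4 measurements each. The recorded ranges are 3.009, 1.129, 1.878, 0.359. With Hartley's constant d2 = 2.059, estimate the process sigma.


R_bar = (3.009 + 1.129 + 1.878 + 0.359) / 4
R_bar = 6.375 / 4 = 1.59375
sigma_hat = R_bar / d2 = 1.59375 / 2.059 = 0.7740

0.7740


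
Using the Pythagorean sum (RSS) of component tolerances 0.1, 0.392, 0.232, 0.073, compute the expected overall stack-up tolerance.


RSS = sqrt(0.1^2 + 0.392^2 + 0.232^2 + 0.073^2)
= sqrt(0.222817)
= 0.4720

0.4720


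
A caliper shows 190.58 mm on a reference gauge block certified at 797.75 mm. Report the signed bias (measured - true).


Systematic error = measured - true
= 190.58 - 797.75
= -607.1700

-607.1700


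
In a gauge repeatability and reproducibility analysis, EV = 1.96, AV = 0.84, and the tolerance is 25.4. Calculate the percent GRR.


GRR = sqrt(EV^2 + AV^2) = sqrt(1.96^2 + 0.84^2) = 2.1324165
%GRR = GRR / tol * 100 = 2.1324165 / 25.4 * 100
%GRR = 8.3953

8.3953
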